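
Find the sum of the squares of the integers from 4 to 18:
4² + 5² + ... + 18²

Use ∑_{k=1}^{n} k² = n(n+1)(2n+1)/6, then subtract the first 3 terms.
∑_{k=1}^{18} k² = 18×19×37/6 = 2109
∑_{k=1}^{3} k² = 3×4×7/6 = 14
∑_{k=4}^{18} k² = 2109 - 14 = 2095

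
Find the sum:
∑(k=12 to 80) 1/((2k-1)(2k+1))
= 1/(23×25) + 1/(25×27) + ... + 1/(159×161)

Partial fractions: 1/((2k-1)(2k+1)) = (1/2)[1/(2k-1) - 1/(2k+1)]
The series telescopes:
= (1/2)[1/23 - 1/161]
= 3/161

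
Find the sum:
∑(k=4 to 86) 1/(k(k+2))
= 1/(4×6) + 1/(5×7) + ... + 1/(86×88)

Partial fractions: 1/(k(k+2)) = (1/2)[1/k - 1/(k+2)]
Telescoping leaves the first two and last two terms:
= (1/2)[1/4 + 1/5 - 1/87 - 1/88]
= 16351/76560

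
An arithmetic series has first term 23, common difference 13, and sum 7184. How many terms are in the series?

Using S = n/2 × [2a + (n-1)d]
7184 = n/2 × [2(23) + (n-1)(13)]
7184 = n/2 × [46 + 13n - 13]
14368 = n × [33 + 13n]
13n² + (33)n - 14368 = 0
Discriminant: Δ = (33)² - 4(13)(-14368) = 1089 + 747136 = 748225
√Δ = 865
n = [-(33) + √Δ] / (2·13) = (-33 + 865) / 26 = 832 / 26 = 32
(The negative root is discarded since n must be a positive integer.)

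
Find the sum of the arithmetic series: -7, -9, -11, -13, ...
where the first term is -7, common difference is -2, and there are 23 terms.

Sₙ = n/2 × (first + last)
Last term = a + (n-1)d = -7 + (23-1)×(-2) = -51
S_23 = 23/2 × (-7 + (-51))
S_23 = 23/2 × (-58) = -667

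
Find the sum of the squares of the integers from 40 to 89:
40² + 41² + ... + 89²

Use ∑_{k=1}^{n} k² = n(n+1)(2n+1)/6, then subtract the first 39 terms.
∑_{k=1}^{89} k² = 89×90×179/6 = 238965
∑_{k=1}^{39} k² = 39×40×79/6 = 20540
∑_{k=40}^{89} k² = 238965 - 20540 = 218425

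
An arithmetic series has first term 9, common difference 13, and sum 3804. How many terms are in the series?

Using S = n/2 × [2a + (n-1)d]
3804 = n/2 × [2(9) + (n-1)(13)]
3804 = n/2 × [18 + 13n - 13]
7608 = n × [5 + 13n]
13n² + (5)n - 7608 = 0
Discriminant: Δ = (5)² - 4(13)(-7608) = 25 + 395616 = 395641
√Δ = 629
n = [-(5) + √Δ] / (2·13) = (-5 + 629) / 26 = 624 / 26 = 24
(The negative root is discarded since n must be a positive integer.)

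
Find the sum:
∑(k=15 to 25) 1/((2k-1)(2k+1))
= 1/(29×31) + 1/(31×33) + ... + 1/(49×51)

Partial fractions: 1/((2k-1)(2k+1)) = (1/2)[1/(2k-1) - 1/(2k+1)]
The series telescopes:
= (1/2)[1/29 - 1/51]
= 11/1479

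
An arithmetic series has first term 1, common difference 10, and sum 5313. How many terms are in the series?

Using S = n/2 × [2a + (n-1)d]
5313 = n/2 × [2(1) + (n-1)(10)]
5313 = n/2 × [2 + 10n - 10]
10626 = n × [-8 + 10n]
10n² + (-8)n - 10626 = 0
Discriminant: Δ = (-8)² - 4(10)(-10626) = 64 + 425040 = 425104
√Δ = 652
n = [-(-8) + √Δ] / (2·10) = (8 + 652) / 20 = 660 / 20 = 33
(The negative root is discarded since n must be a positive integer.)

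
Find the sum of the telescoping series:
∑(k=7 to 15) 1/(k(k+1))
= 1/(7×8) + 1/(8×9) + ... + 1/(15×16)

Partial fractions: 1/(k(k+1)) = 1/k - 1/(k+1)
The series telescopes:
= (1/7 - 1/8) + (1/8 - 1/9) + ... + (1/15 - 1/16)
= 1/7 - 1/16
= 9/112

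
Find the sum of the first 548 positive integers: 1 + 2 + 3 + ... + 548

Formula: ∑k = n(n+1)/2
= 548×549/2
= 300852/2
= 150426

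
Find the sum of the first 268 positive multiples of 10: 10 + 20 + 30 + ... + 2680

Factor out 10: = 10(1 + 2 + ... + 268) = 10 × n(n+1)/2
= 10 × 268×269/2
= 10 × 36046
= 360460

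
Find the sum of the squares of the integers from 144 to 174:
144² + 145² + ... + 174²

Use ∑_{k=1}^{n} k² = n(n+1)(2n+1)/6, then subtract the first 143 terms.
∑_{k=1}^{174} k² = 174×175×349/6 = 1771175
∑_{k=1}^{143} k² = 143×144×287/6 = 984984
∑_{k=144}^{174} k² = 1771175 - 984984 = 786191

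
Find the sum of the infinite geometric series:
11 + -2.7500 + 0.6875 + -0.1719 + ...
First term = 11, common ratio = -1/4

For |r| < 1, S = a / (1 - r)
S = 11 / (1 - (-1/4))
S = 11 / (5/4)
S = 44/5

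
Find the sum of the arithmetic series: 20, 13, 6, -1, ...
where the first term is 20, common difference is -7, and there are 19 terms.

Sₙ = n/2 × (first + last)
Last term = a + (n-1)d = 20 + (19-1)×(-7) = -106
S_19 = 19/2 × (20 + (-106))
S_19 = 19/2 × (-86) = -817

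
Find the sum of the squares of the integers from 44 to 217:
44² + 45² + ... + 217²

Use ∑_{k=1}^{n} k² = n(n+1)(2n+1)/6, then subtract the first 43 terms.
∑_{k=1}^{217} k² = 217×218×435/6 = 3429685
∑_{k=1}^{43} k² = 43×44×87/6 = 27434
∑_{k=44}^{217} k² = 3429685 - 27434 = 3402251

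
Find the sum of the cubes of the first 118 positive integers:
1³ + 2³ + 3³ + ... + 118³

Formula: ∑k³ = [n(n+1)/2]²
= [118×119/2]²
= 7021²
= 49294441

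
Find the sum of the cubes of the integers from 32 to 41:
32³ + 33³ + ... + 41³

Use ∑_{k=1}^{n} k³ = [n(n+1)/2]², then subtract the first 31 terms.
∑_{k=1}^{41} k³ = [41×42/2]² = 861² = 741321
∑_{k=1}^{31} k³ = [31×32/2]² = 496² = 246016
∑_{k=32}^{41} k³ = 741321 - 246016 = 495305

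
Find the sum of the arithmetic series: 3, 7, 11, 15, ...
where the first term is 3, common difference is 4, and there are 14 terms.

Sₙ = n/2 × (first + last)
Last term = a + (n-1)d = 3 + (14-1)×4 = 55
S_14 = 14/2 × (3 + 55)
S_14 = 14/2 × 58 = 406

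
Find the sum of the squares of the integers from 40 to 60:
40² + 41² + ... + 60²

Use ∑_{k=1}^{n} k² = n(n+1)(2n+1)/6, then subtract the first 39 terms.
∑_{k=1}^{60} k² = 60×61×121/6 = 73810
∑_{k=1}^{39} k² = 39×40×79/6 = 20540
∑_{k=40}^{60} k² = 73810 - 20540 = 53270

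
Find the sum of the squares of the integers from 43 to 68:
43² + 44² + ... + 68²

Use ∑_{k=1}^{n} k² = n(n+1)(2n+1)/6, then subtract the first 42 terms.
∑_{k=1}^{68} k² = 68×69×137/6 = 107134
∑_{k=1}^{42} k² = 42×43×85/6 = 25585
∑_{k=43}^{68} k² = 107134 - 25585 = 81549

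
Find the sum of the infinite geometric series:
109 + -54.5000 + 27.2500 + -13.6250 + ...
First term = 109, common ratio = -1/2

For |r| < 1, S = a / (1 - r)
S = 109 / (1 - (-1/2))
S = 109 / (3/2)
S = 218/3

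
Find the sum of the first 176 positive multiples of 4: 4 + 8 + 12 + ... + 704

Factor out 4: = 4(1 + 2 + ... + 176) = 4 × n(n+1)/2
= 4 × 176×177/2
= 4 × 15576
= 62304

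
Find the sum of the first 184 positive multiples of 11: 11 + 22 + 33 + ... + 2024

Factor out 11: = 11(1 + 2 + ... + 184) = 11 × n(n+1)/2
= 11 × 184×185/2
= 11 × 17020
= 187220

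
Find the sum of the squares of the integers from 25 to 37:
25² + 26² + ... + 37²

Use ∑_{k=1}^{n} k² = n(n+1)(2n+1)/6, then subtract the first 24 terms.
∑_{k=1}^{37} k² = 37×38×75/6 = 17575
∑_{k=1}^{24} k² = 24×25×49/6 = 4900
∑_{k=25}^{37} k² = 17575 - 4900 = 12675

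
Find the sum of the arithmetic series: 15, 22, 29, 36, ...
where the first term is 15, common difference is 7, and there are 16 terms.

Sₙ = n/2 × (first + last)
Last term = a + (n-1)d = 15 + (16-1)×7 = 120
S_16 = 16/2 × (15 + 120)
S_16 = 16/2 × 135 = 1080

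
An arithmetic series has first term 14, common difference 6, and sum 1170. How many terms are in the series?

Using S = n/2 × [2a + (n-1)d]
1170 = n/2 × [2(14) + (n-1)(6)]
1170 = n/2 × [28 + 6n - 6]
2340 = n × [22 + 6n]
6n² + (22)n - 2340 = 0
Discriminant: Δ = (22)² - 4(6)(-2340) = 484 + 56160 = 56644
√Δ = 238
n = [-(22) + √Δ] / (2·6) = (-22 + 238) / 12 = 216 / 12 = 18
(The negative root is discarded since n must be a positive integer.)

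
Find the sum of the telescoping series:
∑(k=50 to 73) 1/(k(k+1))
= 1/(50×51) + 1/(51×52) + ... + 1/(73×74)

Partial fractions: 1/(k(k+1)) = 1/k - 1/(k+1)
The series telescopes:
= (1/50 - 1/51) + (1/51 - 1/52) + ... + (1/73 - 1/74)
= 1/50 - 1/74
= 6/925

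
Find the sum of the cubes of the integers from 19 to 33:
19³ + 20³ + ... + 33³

Use ∑_{k=1}^{n} k³ = [n(n+1)/2]², then subtract the first 18 terms.
∑_{k=1}^{33} k³ = [33×34/2]² = 561² = 314721
∑_{k=1}^{18} k³ = [18×19/2]² = 171² = 29241
∑_{k=19}^{33} k³ = 314721 - 29241 = 285480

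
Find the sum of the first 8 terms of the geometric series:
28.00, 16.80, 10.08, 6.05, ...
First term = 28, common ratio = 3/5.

Sₙ = a(1 - rⁿ) / (1 - r)
S_8 = 28(1 - (3/5)^8) / (1 - (3/5))
S_8 = 28(1 - (6561/390625)) / (2/5)
S_8 = 5376896/78125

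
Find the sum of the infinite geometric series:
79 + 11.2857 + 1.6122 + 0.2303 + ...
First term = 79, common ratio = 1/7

For |r| < 1, S = a / (1 - r)
S = 79 / (1 - (1/7))
S = 79 / (6/7)
S = 553/6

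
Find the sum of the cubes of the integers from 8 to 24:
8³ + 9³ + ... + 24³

Use ∑_{k=1}^{n} k³ = [n(n+1)/2]², then subtract the first 7 terms.
∑_{k=1}^{24} k³ = [24×25/2]² = 300² = 90000
∑_{k=1}^{7} k³ = [7×8/2]² = 28² = 784
∑_{k=8}^{24} k³ = 90000 - 784 = 89216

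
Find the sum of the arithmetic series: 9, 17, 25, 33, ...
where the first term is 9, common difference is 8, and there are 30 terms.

Sₙ = n/2 × (first + last)
Last term = a + (n-1)d = 9 + (30-1)×8 = 241
S_30 = 30/2 × (9 + 241)
S_30 = 30/2 × 250 = 3750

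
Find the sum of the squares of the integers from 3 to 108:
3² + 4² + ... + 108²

Use ∑_{k=1}^{n} k² = n(n+1)(2n+1)/6, then subtract the first 2 terms.
∑_{k=1}^{108} k² = 108×109×217/6 = 425754
∑_{k=1}^{2} k² = 2×3×5/6 = 5
∑_{k=3}^{108} k² = 425754 - 5 = 425749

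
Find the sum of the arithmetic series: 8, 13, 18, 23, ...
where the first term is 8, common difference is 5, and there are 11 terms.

Sₙ = n/2 × (first + last)
Last term = a + (n-1)d = 8 + (11-1)×5 = 58
S_11 = 11/2 × (8 + 58)
S_11 = 11/2 × 66 = 363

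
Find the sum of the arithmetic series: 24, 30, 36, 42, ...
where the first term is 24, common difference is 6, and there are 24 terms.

Sₙ = n/2 × (first + last)
Last term = a + (n-1)d = 24 + (24-1)×6 = 162
S_24 = 24/2 × (24 + 162)
S_24 = 24/2 × 186 = 2232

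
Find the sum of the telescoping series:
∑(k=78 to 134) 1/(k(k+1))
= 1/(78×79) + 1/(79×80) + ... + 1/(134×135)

Partial fractions: 1/(k(k+1)) = 1/k - 1/(k+1)
The series telescopes:
= (1/78 - 1/79) + (1/79 - 1/80) + ... + (1/134 - 1/135)
= 1/78 - 1/135
= 19/3510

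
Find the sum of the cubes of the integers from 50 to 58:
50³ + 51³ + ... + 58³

Use ∑_{k=1}^{n} k³ = [n(n+1)/2]², then subtract the first 49 terms.
∑_{k=1}^{58} k³ = [58×59/2]² = 1711² = 2927521
∑_{k=1}^{49} k³ = [49×50/2]² = 1225² = 1500625
∑_{k=50}^{58} k³ = 2927521 - 1500625 = 1426896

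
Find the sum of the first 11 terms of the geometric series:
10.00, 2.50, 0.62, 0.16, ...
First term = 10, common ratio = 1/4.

Sₙ = a(1 - rⁿ) / (1 - r)
S_11 = 10(1 - (1/4)^11) / (1 - (1/4))
S_11 = 10(1 - (1/4194304)) / (3/4)
S_11 = 6990505/524288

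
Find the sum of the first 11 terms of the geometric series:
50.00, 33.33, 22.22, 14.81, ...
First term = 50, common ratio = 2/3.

Sₙ = a(1 - rⁿ) / (1 - r)
S_11 = 50(1 - (2/3)^11) / (1 - (2/3))
S_11 = 50(1 - (2048/177147)) / (1/3)
S_11 = 8754950/59049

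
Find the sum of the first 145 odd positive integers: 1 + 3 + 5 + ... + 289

Sum of first n odd numbers = n²
= 145²
= 21025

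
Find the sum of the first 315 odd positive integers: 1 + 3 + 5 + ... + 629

Sum of first n odd numbers = n²
= 315²
= 99225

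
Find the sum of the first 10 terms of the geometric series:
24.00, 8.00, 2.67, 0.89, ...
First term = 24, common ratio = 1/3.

Sₙ = a(1 - rⁿ) / (1 - r)
S_10 = 24(1 - (1/3)^10) / (1 - (1/3))
S_10 = 24(1 - (1/59049)) / (2/3)
S_10 = 236192/6561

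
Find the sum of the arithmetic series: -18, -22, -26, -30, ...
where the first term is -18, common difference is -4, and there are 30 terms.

Sₙ = n/2 × (first + last)
Last term = a + (n-1)d = -18 + (30-1)×(-4) = -134
S_30 = 30/2 × (-18 + (-134))
S_30 = 30/2 × (-152) = -2280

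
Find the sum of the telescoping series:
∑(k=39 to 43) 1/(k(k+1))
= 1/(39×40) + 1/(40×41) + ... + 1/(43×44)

Partial fractions: 1/(k(k+1)) = 1/k - 1/(k+1)
The series telescopes:
= (1/39 - 1/40) + (1/40 - 1/41) + ... + (1/43 - 1/44)
= 1/39 - 1/44
= 5/1716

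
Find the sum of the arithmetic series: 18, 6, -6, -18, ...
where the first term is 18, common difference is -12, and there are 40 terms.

Sₙ = n/2 × (first + last)
Last term = a + (n-1)d = 18 + (40-1)×(-12) = -450
S_40 = 40/2 × (18 + (-450))
S_40 = 40/2 × (-432) = -8640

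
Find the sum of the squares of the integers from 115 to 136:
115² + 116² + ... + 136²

Use ∑_{k=1}^{n} k² = n(n+1)(2n+1)/6, then subtract the first 114 terms.
∑_{k=1}^{136} k² = 136×137×273/6 = 847756
∑_{k=1}^{114} k² = 114×115×229/6 = 500365
∑_{k=115}^{136} k² = 847756 - 500365 = 347391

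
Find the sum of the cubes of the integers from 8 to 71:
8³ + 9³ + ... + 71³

Use ∑_{k=1}^{n} k³ = [n(n+1)/2]², then subtract the first 7 terms.
∑_{k=1}^{71} k³ = [71×72/2]² = 2556² = 6533136
∑_{k=1}^{7} k³ = [7×8/2]² = 28² = 784
∑_{k=8}^{71} k³ = 6533136 - 784 = 6532352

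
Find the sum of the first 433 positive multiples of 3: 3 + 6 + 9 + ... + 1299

Factor out 3: = 3(1 + 2 + ... + 433) = 3 × n(n+1)/2
= 3 × 433×434/2
= 3 × 93961
= 281883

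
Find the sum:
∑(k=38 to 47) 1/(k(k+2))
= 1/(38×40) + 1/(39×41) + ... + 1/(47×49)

Partial fractions: 1/(k(k+2)) = (1/2)[1/k - 1/(k+2)]
Telescoping leaves the first two and last two terms:
= (1/2)[1/38 + 1/39 - 1/48 - 1/49]
= 2075/387296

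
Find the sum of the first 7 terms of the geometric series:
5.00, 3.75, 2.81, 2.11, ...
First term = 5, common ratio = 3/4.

Sₙ = a(1 - rⁿ) / (1 - r)
S_7 = 5(1 - (3/4)^7) / (1 - (3/4))
S_7 = 5(1 - (2187/16384)) / (1/4)
S_7 = 70985/4096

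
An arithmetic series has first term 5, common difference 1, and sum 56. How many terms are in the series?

Using S = n/2 × [2a + (n-1)d]
56 = n/2 × [2(5) + (n-1)(1)]
56 = n/2 × [10 + 1n - 1]
112 = n × [9 + 1n]
1n² + (9)n - 112 = 0
Discriminant: Δ = (9)² - 4(1)(-112) = 81 + 448 = 529
√Δ = 23
n = [-(9) + √Δ] / (2·1) = (-9 + 23) / 2 = 14 / 2 = 7
(The negative root is discarded since n must be a positive integer.)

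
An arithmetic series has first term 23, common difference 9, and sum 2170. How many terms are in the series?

Using S = n/2 × [2a + (n-1)d]
2170 = n/2 × [2(23) + (n-1)(9)]
2170 = n/2 × [46 + 9n - 9]
4340 = n × [37 + 9n]
9n² + (37)n - 4340 = 0
Discriminant: Δ = (37)² - 4(9)(-4340) = 1369 + 156240 = 157609
√Δ = 397
n = [-(37) + √Δ] / (2·9) = (-37 + 397) / 18 = 360 / 18 = 20
(The negative root is discarded since n must be a positive integer.)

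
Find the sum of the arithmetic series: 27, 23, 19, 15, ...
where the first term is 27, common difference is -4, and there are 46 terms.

Sₙ = n/2 × (first + last)
Last term = a + (n-1)d = 27 + (46-1)×(-4) = -153
S_46 = 46/2 × (27 + (-153))
S_46 = 46/2 × (-126) = -2898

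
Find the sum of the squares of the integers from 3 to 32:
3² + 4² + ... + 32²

Use ∑_{k=1}^{n} k² = n(n+1)(2n+1)/6, then subtract the first 2 terms.
∑_{k=1}^{32} k² = 32×33×65/6 = 11440
∑_{k=1}^{2} k² = 2×3×5/6 = 5
∑_{k=3}^{32} k² = 11440 - 5 = 11435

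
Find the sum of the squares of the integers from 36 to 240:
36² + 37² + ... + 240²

Use ∑_{k=1}^{n} k² = n(n+1)(2n+1)/6, then subtract the first 35 terms.
∑_{k=1}^{240} k² = 240×241×481/6 = 4636840
∑_{k=1}^{35} k² = 35×36×71/6 = 14910
∑_{k=36}^{240} k² = 4636840 - 14910 = 4621930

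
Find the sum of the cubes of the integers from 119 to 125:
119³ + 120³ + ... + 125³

Use ∑_{k=1}^{n} k³ = [n(n+1)/2]², then subtract the first 118 terms.
∑_{k=1}^{125} k³ = [125×126/2]² = 7875² = 62015625
∑_{k=1}^{118} k³ = [118×119/2]² = 7021² = 49294441
∑_{k=119}^{125} k³ = 62015625 - 49294441 = 12721184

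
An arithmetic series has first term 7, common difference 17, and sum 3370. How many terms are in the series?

Using S = n/2 × [2a + (n-1)d]
3370 = n/2 × [2(7) + (n-1)(17)]
3370 = n/2 × [14 + 17n - 17]
6740 = n × [-3 + 17n]
17n² + (-3)n - 6740 = 0
Discriminant: Δ = (-3)² - 4(17)(-6740) = 9 + 458320 = 458329
√Δ = 677
n = [-(-3) + √Δ] / (2·17) = (3 + 677) / 34 = 680 / 34 = 20
(The negative root is discarded since n must be a positive integer.)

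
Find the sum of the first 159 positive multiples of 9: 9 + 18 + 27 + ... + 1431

Factor out 9: = 9(1 + 2 + ... + 159) = 9 × n(n+1)/2
= 9 × 159×160/2
= 9 × 12720
= 114480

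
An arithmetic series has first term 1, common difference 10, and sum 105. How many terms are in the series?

Using S = n/2 × [2a + (n-1)d]
105 = n/2 × [2(1) + (n-1)(10)]
105 = n/2 × [2 + 10n - 10]
210 = n × [-8 + 10n]
10n² + (-8)n - 210 = 0
Discriminant: Δ = (-8)² - 4(10)(-210) = 64 + 8400 = 8464
√Δ = 92
n = [-(-8) + √Δ] / (2·10) = (8 + 92) / 20 = 100 / 20 = 5
(The negative root is discarded since n must be a positive integer.)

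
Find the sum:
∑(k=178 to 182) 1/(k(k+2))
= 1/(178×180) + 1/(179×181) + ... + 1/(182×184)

Partial fractions: 1/(k(k+2)) = (1/2)[1/k - 1/(k+2)]
Telescoping leaves the first two and last two terms:
= (1/2)[1/178 + 1/179 - 1/183 - 1/184]
= 163775/1072857264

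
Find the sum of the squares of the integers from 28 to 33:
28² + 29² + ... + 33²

Use ∑_{k=1}^{n} k² = n(n+1)(2n+1)/6, then subtract the first 27 terms.
∑_{k=1}^{33} k² = 33×34×67/6 = 12529
∑_{k=1}^{27} k² = 27×28×55/6 = 6930
∑_{k=28}^{33} k² = 12529 - 6930 = 5599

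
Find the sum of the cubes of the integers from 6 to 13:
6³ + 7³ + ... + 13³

Use ∑_{k=1}^{n} k³ = [n(n+1)/2]², then subtract the first 5 terms.
∑_{k=1}^{13} k³ = [13×14/2]² = 91² = 8281
∑_{k=1}^{5} k³ = [5×6/2]² = 15² = 225
∑_{k=6}^{13} k³ = 8281 - 225 = 8056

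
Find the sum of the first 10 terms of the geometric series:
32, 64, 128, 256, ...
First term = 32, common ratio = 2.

Sₙ = a(1 - rⁿ) / (1 - r)
S_10 = 32(1 - 2^10) / (1 - 2)
S_10 = 32(1 - 1024) / (-1)
S_10 = 32736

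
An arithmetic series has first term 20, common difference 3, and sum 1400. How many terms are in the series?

Using S = n/2 × [2a + (n-1)d]
1400 = n/2 × [2(20) + (n-1)(3)]
1400 = n/2 × [40 + 3n - 3]
2800 = n × [37 + 3n]
3n² + (37)n - 2800 = 0
Discriminant: Δ = (37)² - 4(3)(-2800) = 1369 + 33600 = 34969
√Δ = 187
n = [-(37) + √Δ] / (2·3) = (-37 + 187) / 6 = 150 / 6 = 25
(The negative root is discarded since n must be a positive integer.)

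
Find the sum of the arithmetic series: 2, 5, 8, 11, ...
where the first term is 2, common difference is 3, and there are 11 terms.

Sₙ = n/2 × (first + last)
Last term = a + (n-1)d = 2 + (11-1)×3 = 32
S_11 = 11/2 × (2 + 32)
S_11 = 11/2 × 34 = 187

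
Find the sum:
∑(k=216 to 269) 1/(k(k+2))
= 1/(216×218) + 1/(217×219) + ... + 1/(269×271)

Partial fractions: 1/(k(k+2)) = (1/2)[1/k - 1/(k+2)]
Telescoping leaves the first two and last two terms:
= (1/2)[1/216 + 1/217 - 1/270 - 1/271]
= 117127/127023120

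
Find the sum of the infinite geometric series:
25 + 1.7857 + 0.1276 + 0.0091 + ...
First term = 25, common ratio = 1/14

For |r| < 1, S = a / (1 - r)
S = 25 / (1 - (1/14))
S = 25 / (13/14)
S = 350/13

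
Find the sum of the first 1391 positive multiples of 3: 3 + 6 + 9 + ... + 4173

Factor out 3: = 3(1 + 2 + ... + 1391) = 3 × n(n+1)/2
= 3 × 1391×1392/2
= 3 × 968136
= 2904408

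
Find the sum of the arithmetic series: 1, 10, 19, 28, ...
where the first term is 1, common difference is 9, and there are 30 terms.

Sₙ = n/2 × (first + last)
Last term = a + (n-1)d = 1 + (30-1)×9 = 262
S_30 = 30/2 × (1 + 262)
S_30 = 30/2 × 263 = 3945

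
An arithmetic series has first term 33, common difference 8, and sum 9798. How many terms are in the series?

Using S = n/2 × [2a + (n-1)d]
9798 = n/2 × [2(33) + (n-1)(8)]
9798 = n/2 × [66 + 8n - 8]
19596 = n × [58 + 8n]
8n² + (58)n - 19596 = 0
Discriminant: Δ = (58)² - 4(8)(-19596) = 3364 + 627072 = 630436
√Δ = 794
n = [-(58) + √Δ] / (2·8) = (-58 + 794) / 16 = 736 / 16 = 46
(The negative root is discarded since n must be a positive integer.)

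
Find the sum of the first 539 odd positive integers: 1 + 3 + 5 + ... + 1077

Sum of first n odd numbers = n²
= 539²
= 290521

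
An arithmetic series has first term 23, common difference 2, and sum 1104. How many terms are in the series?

Using S = n/2 × [2a + (n-1)d]
1104 = n/2 × [2(23) + (n-1)(2)]
1104 = n/2 × [46 + 2n - 2]
2208 = n × [44 + 2n]
2n² + (44)n - 2208 = 0
Discriminant: Δ = (44)² - 4(2)(-2208) = 1936 + 17664 = 19600
√Δ = 140
n = [-(44) + √Δ] / (2·2) = (-44 + 140) / 4 = 96 / 4 = 24
(The negative root is discarded since n must be a positive integer.)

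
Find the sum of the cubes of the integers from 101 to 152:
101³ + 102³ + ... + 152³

Use ∑_{k=1}^{n} k³ = [n(n+1)/2]², then subtract the first 100 terms.
∑_{k=1}^{152} k³ = [152×153/2]² = 11628² = 135210384
∑_{k=1}^{100} k³ = [100×101/2]² = 5050² = 25502500
∑_{k=101}^{152} k³ = 135210384 - 25502500 = 109707884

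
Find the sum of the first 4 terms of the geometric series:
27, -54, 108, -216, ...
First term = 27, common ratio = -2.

Sₙ = a(1 - rⁿ) / (1 - r)
S_4 = 27(1 - (-2)^4) / (1 - (-2))
S_4 = 27(1 - 16) / (3)
S_4 = -135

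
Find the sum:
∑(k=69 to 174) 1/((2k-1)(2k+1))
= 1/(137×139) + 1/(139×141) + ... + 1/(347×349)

Partial fractions: 1/((2k-1)(2k+1)) = (1/2)[1/(2k-1) - 1/(2k+1)]
The series telescopes:
= (1/2)[1/137 - 1/349]
= 106/47813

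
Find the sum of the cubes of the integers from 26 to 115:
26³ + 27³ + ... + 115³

Use ∑_{k=1}^{n} k³ = [n(n+1)/2]², then subtract the first 25 terms.
∑_{k=1}^{115} k³ = [115×116/2]² = 6670² = 44488900
∑_{k=1}^{25} k³ = [25×26/2]² = 325² = 105625
∑_{k=26}^{115} k³ = 44488900 - 105625 = 44383275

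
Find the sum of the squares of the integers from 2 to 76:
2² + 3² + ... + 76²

Use ∑_{k=1}^{n} k² = n(n+1)(2n+1)/6, then subtract the first 1 terms.
∑_{k=1}^{76} k² = 76×77×153/6 = 149226
∑_{k=1}^{1} k² = 1×2×3/6 = 1
∑_{k=2}^{76} k² = 149226 - 1 = 149225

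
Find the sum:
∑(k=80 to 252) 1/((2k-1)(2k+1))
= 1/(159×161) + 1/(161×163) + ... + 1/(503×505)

Partial fractions: 1/((2k-1)(2k+1)) = (1/2)[1/(2k-1) - 1/(2k+1)]
The series telescopes:
= (1/2)[1/159 - 1/505]
= 173/80295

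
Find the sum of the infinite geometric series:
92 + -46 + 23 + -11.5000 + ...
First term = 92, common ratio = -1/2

For |r| < 1, S = a / (1 - r)
S = 92 / (1 - (-1/2))
S = 92 / (3/2)
S = 184/3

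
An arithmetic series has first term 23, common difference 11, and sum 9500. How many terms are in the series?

Using S = n/2 × [2a + (n-1)d]
9500 = n/2 × [2(23) + (n-1)(11)]
9500 = n/2 × [46 + 11n - 11]
19000 = n × [35 + 11n]
11n² + (35)n - 19000 = 0
Discriminant: Δ = (35)² - 4(11)(-19000) = 1225 + 836000 = 837225
√Δ = 915
n = [-(35) + √Δ] / (2·11) = (-35 + 915) / 22 = 880 / 22 = 40
(The negative root is discarded since n must be a positive integer.)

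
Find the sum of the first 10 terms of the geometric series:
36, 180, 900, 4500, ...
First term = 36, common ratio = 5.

Sₙ = a(1 - rⁿ) / (1 - r)
S_10 = 36(1 - 5^10) / (1 - 5)
S_10 = 36(1 - 9765625) / (-4)
S_10 = 87890616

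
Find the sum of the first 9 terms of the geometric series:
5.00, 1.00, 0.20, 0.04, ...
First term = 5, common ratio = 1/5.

Sₙ = a(1 - rⁿ) / (1 - r)
S_9 = 5(1 - (1/5)^9) / (1 - (1/5))
S_9 = 5(1 - (1/1953125)) / (4/5)
S_9 = 488281/78125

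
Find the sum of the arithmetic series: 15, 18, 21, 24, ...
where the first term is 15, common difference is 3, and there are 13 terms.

Sₙ = n/2 × (first + last)
Last term = a + (n-1)d = 15 + (13-1)×3 = 51
S_13 = 13/2 × (15 + 51)
S_13 = 13/2 × 66 = 429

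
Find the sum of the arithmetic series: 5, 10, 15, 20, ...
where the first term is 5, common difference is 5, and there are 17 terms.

Sₙ = n/2 × (first + last)
Last term = a + (n-1)d = 5 + (17-1)×5 = 85
S_17 = 17/2 × (5 + 85)
S_17 = 17/2 × 90 = 765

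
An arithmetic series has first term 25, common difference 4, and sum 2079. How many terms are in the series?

Using S = n/2 × [2a + (n-1)d]
2079 = n/2 × [2(25) + (n-1)(4)]
2079 = n/2 × [50 + 4n - 4]
4158 = n × [46 + 4n]
4n² + (46)n - 4158 = 0
Discriminant: Δ = (46)² - 4(4)(-4158) = 2116 + 66528 = 68644
√Δ = 262
n = [-(46) + √Δ] / (2·4) = (-46 + 262) / 8 = 216 / 8 = 27
(The negative root is discarded since n must be a positive integer.)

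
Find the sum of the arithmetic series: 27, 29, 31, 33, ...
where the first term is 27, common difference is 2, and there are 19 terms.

Sₙ = n/2 × (first + last)
Last term = a + (n-1)d = 27 + (19-1)×2 = 63
S_19 = 19/2 × (27 + 63)
S_19 = 19/2 × 90 = 855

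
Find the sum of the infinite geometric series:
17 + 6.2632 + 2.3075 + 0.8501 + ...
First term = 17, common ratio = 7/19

For |r| < 1, S = a / (1 - r)
S = 17 / (1 - (7/19))
S = 17 / (12/19)
S = 323/12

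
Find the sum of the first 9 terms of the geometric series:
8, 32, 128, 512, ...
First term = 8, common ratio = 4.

Sₙ = a(1 - rⁿ) / (1 - r)
S_9 = 8(1 - 4^9) / (1 - 4)
S_9 = 8(1 - 262144) / (-3)
S_9 = 699048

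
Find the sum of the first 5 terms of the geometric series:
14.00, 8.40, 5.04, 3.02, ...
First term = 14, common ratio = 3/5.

Sₙ = a(1 - rⁿ) / (1 - r)
S_5 = 14(1 - (3/5)^5) / (1 - (3/5))
S_5 = 14(1 - (243/3125)) / (2/5)
S_5 = 20174/625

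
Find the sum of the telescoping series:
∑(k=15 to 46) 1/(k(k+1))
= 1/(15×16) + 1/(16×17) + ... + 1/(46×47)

Partial fractions: 1/(k(k+1)) = 1/k - 1/(k+1)
The series telescopes:
= (1/15 - 1/16) + (1/16 - 1/17) + ... + (1/46 - 1/47)
= 1/15 - 1/47
= 32/705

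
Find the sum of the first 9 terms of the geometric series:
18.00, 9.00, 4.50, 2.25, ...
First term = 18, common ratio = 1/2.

Sₙ = a(1 - rⁿ) / (1 - r)
S_9 = 18(1 - (1/2)^9) / (1 - (1/2))
S_9 = 18(1 - (1/512)) / (1/2)
S_9 = 4599/128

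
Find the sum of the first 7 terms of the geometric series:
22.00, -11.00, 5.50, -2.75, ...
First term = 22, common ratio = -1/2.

Sₙ = a(1 - rⁿ) / (1 - r)
S_7 = 22(1 - (-1/2)^7) / (1 - (-1/2))
S_7 = 22(1 - (-1/128)) / (3/2)
S_7 = 473/32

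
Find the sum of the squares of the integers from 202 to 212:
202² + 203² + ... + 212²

Use ∑_{k=1}^{n} k² = n(n+1)(2n+1)/6, then subtract the first 201 terms.
∑_{k=1}^{212} k² = 212×213×425/6 = 3198550
∑_{k=1}^{201} k² = 201×202×403/6 = 2727101
∑_{k=202}^{212} k² = 3198550 - 2727101 = 471449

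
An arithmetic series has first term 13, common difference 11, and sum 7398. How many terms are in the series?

Using S = n/2 × [2a + (n-1)d]
7398 = n/2 × [2(13) + (n-1)(11)]
7398 = n/2 × [26 + 11n - 11]
14796 = n × [15 + 11n]
11n² + (15)n - 14796 = 0
Discriminant: Δ = (15)² - 4(11)(-14796) = 225 + 651024 = 651249
√Δ = 807
n = [-(15) + √Δ] / (2·11) = (-15 + 807) / 22 = 792 / 22 = 36
(The negative root is discarded since n must be a positive integer.)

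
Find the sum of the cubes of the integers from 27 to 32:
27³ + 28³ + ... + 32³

Use ∑_{k=1}^{n} k³ = [n(n+1)/2]², then subtract the first 26 terms.
∑_{k=1}^{32} k³ = [32×33/2]² = 528² = 278784
∑_{k=1}^{26} k³ = [26×27/2]² = 351² = 123201
∑_{k=27}^{32} k³ = 278784 - 123201 = 155583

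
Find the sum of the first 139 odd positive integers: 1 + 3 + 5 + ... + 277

Sum of first n odd numbers = n²
= 139²
= 19321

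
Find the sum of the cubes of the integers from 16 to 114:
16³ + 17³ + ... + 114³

Use ∑_{k=1}^{n} k³ = [n(n+1)/2]², then subtract the first 15 terms.
∑_{k=1}^{114} k³ = [114×115/2]² = 6555² = 42968025
∑_{k=1}^{15} k³ = [15×16/2]² = 120² = 14400
∑_{k=16}^{114} k³ = 42968025 - 14400 = 42953625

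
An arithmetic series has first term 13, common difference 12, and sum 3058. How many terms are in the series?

Using S = n/2 × [2a + (n-1)d]
3058 = n/2 × [2(13) + (n-1)(12)]
3058 = n/2 × [26 + 12n - 12]
6116 = n × [14 + 12n]
12n² + (14)n - 6116 = 0
Discriminant: Δ = (14)² - 4(12)(-6116) = 196 + 293568 = 293764
√Δ = 542
n = [-(14) + √Δ] / (2·12) = (-14 + 542) / 24 = 528 / 24 = 22
(The negative root is discarded since n must be a positive integer.)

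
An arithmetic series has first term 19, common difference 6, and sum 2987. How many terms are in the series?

Using S = n/2 × [2a + (n-1)d]
2987 = n/2 × [2(19) + (n-1)(6)]
2987 = n/2 × [38 + 6n - 6]
5974 = n × [32 + 6n]
6n² + (32)n - 5974 = 0
Discriminant: Δ = (32)² - 4(6)(-5974) = 1024 + 143376 = 144400
√Δ = 380
n = [-(32) + √Δ] / (2·6) = (-32 + 380) / 12 = 348 / 12 = 29
(The negative root is discarded since n must be a positive integer.)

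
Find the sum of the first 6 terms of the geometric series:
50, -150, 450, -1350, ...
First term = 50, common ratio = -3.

Sₙ = a(1 - rⁿ) / (1 - r)
S_6 = 50(1 - (-3)^6) / (1 - (-3))
S_6 = 50(1 - 729) / (4)
S_6 = -9100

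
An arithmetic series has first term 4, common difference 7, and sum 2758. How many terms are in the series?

Using S = n/2 × [2a + (n-1)d]
2758 = n/2 × [2(4) + (n-1)(7)]
2758 = n/2 × [8 + 7n - 7]
5516 = n × [1 + 7n]
7n² + (1)n - 5516 = 0
Discriminant: Δ = (1)² - 4(7)(-5516) = 1 + 154448 = 154449
√Δ = 393
n = [-(1) + √Δ] / (2·7) = (-1 + 393) / 14 = 392 / 14 = 28
(The negative root is discarded since n must be a positive integer.)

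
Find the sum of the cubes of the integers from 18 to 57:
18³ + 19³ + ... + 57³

Use ∑_{k=1}^{n} k³ = [n(n+1)/2]², then subtract the first 17 terms.
∑_{k=1}^{57} k³ = [57×58/2]² = 1653² = 2732409
∑_{k=1}^{17} k³ = [17×18/2]² = 153² = 23409
∑_{k=18}^{57} k³ = 2732409 - 23409 = 2709000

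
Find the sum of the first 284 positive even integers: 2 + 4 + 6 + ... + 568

Sum of first n even numbers = n(n+1)
= 284×285
= 80940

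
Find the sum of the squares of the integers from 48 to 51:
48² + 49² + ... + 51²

Use ∑_{k=1}^{n} k² = n(n+1)(2n+1)/6, then subtract the first 47 terms.
∑_{k=1}^{51} k² = 51×52×103/6 = 45526
∑_{k=1}^{47} k² = 47×48×95/6 = 35720
∑_{k=48}^{51} k² = 45526 - 35720 = 9806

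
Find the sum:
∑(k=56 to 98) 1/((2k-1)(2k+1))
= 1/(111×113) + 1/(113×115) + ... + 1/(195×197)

Partial fractions: 1/((2k-1)(2k+1)) = (1/2)[1/(2k-1) - 1/(2k+1)]
The series telescopes:
= (1/2)[1/111 - 1/197]
= 43/21867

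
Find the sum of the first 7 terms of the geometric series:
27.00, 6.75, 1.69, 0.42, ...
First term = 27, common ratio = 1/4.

Sₙ = a(1 - rⁿ) / (1 - r)
S_7 = 27(1 - (1/4)^7) / (1 - (1/4))
S_7 = 27(1 - (1/16384)) / (3/4)
S_7 = 147447/4096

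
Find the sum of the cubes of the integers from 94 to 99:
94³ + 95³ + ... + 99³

Use ∑_{k=1}^{n} k³ = [n(n+1)/2]², then subtract the first 93 terms.
∑_{k=1}^{99} k³ = [99×100/2]² = 4950² = 24502500
∑_{k=1}^{93} k³ = [93×94/2]² = 4371² = 19105641
∑_{k=94}^{99} k³ = 24502500 - 19105641 = 5396859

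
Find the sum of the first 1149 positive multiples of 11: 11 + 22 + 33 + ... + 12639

Factor out 11: = 11(1 + 2 + ... + 1149) = 11 × n(n+1)/2
= 11 × 1149×1150/2
= 11 × 660675
= 7267425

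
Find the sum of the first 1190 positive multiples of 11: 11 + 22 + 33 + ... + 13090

Factor out 11: = 11(1 + 2 + ... + 1190) = 11 × n(n+1)/2
= 11 × 1190×1191/2
= 11 × 708645
= 7795095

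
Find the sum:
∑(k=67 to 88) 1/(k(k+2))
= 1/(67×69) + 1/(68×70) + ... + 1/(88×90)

Partial fractions: 1/(k(k+2)) = (1/2)[1/k - 1/(k+2)]
Telescoping leaves the first two and last two terms:
= (1/2)[1/67 + 1/68 - 1/89 - 1/90]
= 132913/36493560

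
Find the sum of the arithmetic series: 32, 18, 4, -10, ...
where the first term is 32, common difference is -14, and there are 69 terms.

Sₙ = n/2 × (first + last)
Last term = a + (n-1)d = 32 + (69-1)×(-14) = -920
S_69 = 69/2 × (32 + (-920))
S_69 = 69/2 × (-888) = -30636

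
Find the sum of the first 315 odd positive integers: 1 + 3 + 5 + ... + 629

Sum of first n odd numbers = n²
= 315²
= 99225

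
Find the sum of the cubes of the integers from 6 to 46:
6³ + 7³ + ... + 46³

Use ∑_{k=1}^{n} k³ = [n(n+1)/2]², then subtract the first 5 terms.
∑_{k=1}^{46} k³ = [46×47/2]² = 1081² = 1168561
∑_{k=1}^{5} k³ = [5×6/2]² = 15² = 225
∑_{k=6}^{46} k³ = 1168561 - 225 = 1168336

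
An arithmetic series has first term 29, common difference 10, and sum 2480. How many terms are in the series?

Using S = n/2 × [2a + (n-1)d]
2480 = n/2 × [2(29) + (n-1)(10)]
2480 = n/2 × [58 + 10n - 10]
4960 = n × [48 + 10n]
10n² + (48)n - 4960 = 0
Discriminant: Δ = (48)² - 4(10)(-4960) = 2304 + 198400 = 200704
√Δ = 448
n = [-(48) + √Δ] / (2·10) = (-48 + 448) / 20 = 400 / 20 = 20
(The negative root is discarded since n must be a positive integer.)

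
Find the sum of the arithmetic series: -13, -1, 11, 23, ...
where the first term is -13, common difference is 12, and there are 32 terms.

Sₙ = n/2 × (first + last)
Last term = a + (n-1)d = -13 + (32-1)×12 = 359
S_32 = 32/2 × (-13 + 359)
S_32 = 32/2 × 346 = 5536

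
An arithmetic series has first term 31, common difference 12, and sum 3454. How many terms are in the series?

Using S = n/2 × [2a + (n-1)d]
3454 = n/2 × [2(31) + (n-1)(12)]
3454 = n/2 × [62 + 12n - 12]
6908 = n × [50 + 12n]
12n² + (50)n - 6908 = 0
Discriminant: Δ = (50)² - 4(12)(-6908) = 2500 + 331584 = 334084
√Δ = 578
n = [-(50) + √Δ] / (2·12) = (-50 + 578) / 24 = 528 / 24 = 22
(The negative root is discarded since n must be a positive integer.)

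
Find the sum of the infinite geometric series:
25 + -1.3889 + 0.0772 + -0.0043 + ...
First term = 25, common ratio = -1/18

For |r| < 1, S = a / (1 - r)
S = 25 / (1 - (-1/18))
S = 25 / (19/18)
S = 450/19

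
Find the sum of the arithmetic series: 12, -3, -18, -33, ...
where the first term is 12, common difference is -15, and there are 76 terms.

Sₙ = n/2 × (first + last)
Last term = a + (n-1)d = 12 + (76-1)×(-15) = -1113
S_76 = 76/2 × (12 + (-1113))
S_76 = 76/2 × (-1101) = -41838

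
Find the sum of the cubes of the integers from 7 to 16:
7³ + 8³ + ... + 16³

Use ∑_{k=1}^{n} k³ = [n(n+1)/2]², then subtract the first 6 terms.
∑_{k=1}^{16} k³ = [16×17/2]² = 136² = 18496
∑_{k=1}^{6} k³ = [6×7/2]² = 21² = 441
∑_{k=7}^{16} k³ = 18496 - 441 = 18055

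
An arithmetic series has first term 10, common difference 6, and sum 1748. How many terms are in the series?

Using S = n/2 × [2a + (n-1)d]
1748 = n/2 × [2(10) + (n-1)(6)]
1748 = n/2 × [20 + 6n - 6]
3496 = n × [14 + 6n]
6n² + (14)n - 3496 = 0
Discriminant: Δ = (14)² - 4(6)(-3496) = 196 + 83904 = 84100
√Δ = 290
n = [-(14) + √Δ] / (2·6) = (-14 + 290) / 12 = 276 / 12 = 23
(The negative root is discarded since n must be a positive integer.)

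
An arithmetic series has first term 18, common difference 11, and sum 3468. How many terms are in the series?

Using S = n/2 × [2a + (n-1)d]
3468 = n/2 × [2(18) + (n-1)(11)]
3468 = n/2 × [36 + 11n - 11]
6936 = n × [25 + 11n]
11n² + (25)n - 6936 = 0
Discriminant: Δ = (25)² - 4(11)(-6936) = 625 + 305184 = 305809
√Δ = 553
n = [-(25) + √Δ] / (2·11) = (-25 + 553) / 22 = 528 / 22 = 24
(The negative root is discarded since n must be a positive integer.)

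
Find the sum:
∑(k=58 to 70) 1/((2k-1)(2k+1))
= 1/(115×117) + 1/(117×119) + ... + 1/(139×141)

Partial fractions: 1/((2k-1)(2k+1)) = (1/2)[1/(2k-1) - 1/(2k+1)]
The series telescopes:
= (1/2)[1/115 - 1/141]
= 13/16215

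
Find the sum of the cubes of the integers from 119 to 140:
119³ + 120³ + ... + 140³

Use ∑_{k=1}^{n} k³ = [n(n+1)/2]², then subtract the first 118 terms.
∑_{k=1}^{140} k³ = [140×141/2]² = 9870² = 97416900
∑_{k=1}^{118} k³ = [118×119/2]² = 7021² = 49294441
∑_{k=119}^{140} k³ = 97416900 - 49294441 = 48122459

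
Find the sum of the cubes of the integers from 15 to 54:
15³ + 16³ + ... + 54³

Use ∑_{k=1}^{n} k³ = [n(n+1)/2]², then subtract the first 14 terms.
∑_{k=1}^{54} k³ = [54×55/2]² = 1485² = 2205225
∑_{k=1}^{14} k³ = [14×15/2]² = 105² = 11025
∑_{k=15}^{54} k³ = 2205225 - 11025 = 2194200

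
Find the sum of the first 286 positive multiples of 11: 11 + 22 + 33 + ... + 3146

Factor out 11: = 11(1 + 2 + ... + 286) = 11 × n(n+1)/2
= 11 × 286×287/2
= 11 × 41041
= 451451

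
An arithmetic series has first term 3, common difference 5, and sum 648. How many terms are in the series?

Using S = n/2 × [2a + (n-1)d]
648 = n/2 × [2(3) + (n-1)(5)]
648 = n/2 × [6 + 5n - 5]
1296 = n × [1 + 5n]
5n² + (1)n - 1296 = 0
Discriminant: Δ = (1)² - 4(5)(-1296) = 1 + 25920 = 25921
√Δ = 161
n = [-(1) + √Δ] / (2·5) = (-1 + 161) / 10 = 160 / 10 = 16
(The negative root is discarded since n must be a positive integer.)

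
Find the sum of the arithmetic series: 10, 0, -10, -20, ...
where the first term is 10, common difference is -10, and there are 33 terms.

Sₙ = n/2 × (first + last)
Last term = a + (n-1)d = 10 + (33-1)×(-10) = -310
S_33 = 33/2 × (10 + (-310))
S_33 = 33/2 × (-300) = -4950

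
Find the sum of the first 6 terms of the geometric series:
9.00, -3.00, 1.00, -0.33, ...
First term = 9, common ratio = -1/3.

Sₙ = a(1 - rⁿ) / (1 - r)
S_6 = 9(1 - (-1/3)^6) / (1 - (-1/3))
S_6 = 9(1 - (1/729)) / (4/3)
S_6 = 182/27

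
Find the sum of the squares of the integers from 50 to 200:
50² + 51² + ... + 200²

Use ∑_{k=1}^{n} k² = n(n+1)(2n+1)/6, then subtract the first 49 terms.
∑_{k=1}^{200} k² = 200×201×401/6 = 2686700
∑_{k=1}^{49} k² = 49×50×99/6 = 40425
∑_{k=50}^{200} k² = 2686700 - 40425 = 2646275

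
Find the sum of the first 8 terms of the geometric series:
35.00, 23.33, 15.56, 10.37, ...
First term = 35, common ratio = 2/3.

Sₙ = a(1 - rⁿ) / (1 - r)
S_8 = 35(1 - (2/3)^8) / (1 - (2/3))
S_8 = 35(1 - (256/6561)) / (1/3)
S_8 = 220675/2187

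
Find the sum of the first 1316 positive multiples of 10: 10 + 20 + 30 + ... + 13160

Factor out 10: = 10(1 + 2 + ... + 1316) = 10 × n(n+1)/2
= 10 × 1316×1317/2
= 10 × 866586
= 8665860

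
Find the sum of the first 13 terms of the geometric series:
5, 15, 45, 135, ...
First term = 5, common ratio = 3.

Sₙ = a(1 - rⁿ) / (1 - r)
S_13 = 5(1 - 3^13) / (1 - 3)
S_13 = 5(1 - 1594323) / (-2)
S_13 = 3985805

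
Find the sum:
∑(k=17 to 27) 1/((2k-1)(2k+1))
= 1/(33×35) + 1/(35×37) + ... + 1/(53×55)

Partial fractions: 1/((2k-1)(2k+1)) = (1/2)[1/(2k-1) - 1/(2k+1)]
The series telescopes:
= (1/2)[1/33 - 1/55]
= 1/165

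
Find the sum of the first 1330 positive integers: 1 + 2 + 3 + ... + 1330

Formula: ∑k = n(n+1)/2
= 1330×1331/2
= 1770230/2
= 885115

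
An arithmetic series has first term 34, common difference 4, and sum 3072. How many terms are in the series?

Using S = n/2 × [2a + (n-1)d]
3072 = n/2 × [2(34) + (n-1)(4)]
3072 = n/2 × [68 + 4n - 4]
6144 = n × [64 + 4n]
4n² + (64)n - 6144 = 0
Discriminant: Δ = (64)² - 4(4)(-6144) = 4096 + 98304 = 102400
√Δ = 320
n = [-(64) + √Δ] / (2·4) = (-64 + 320) / 8 = 256 / 8 = 32
(The negative root is discarded since n must be a positive integer.)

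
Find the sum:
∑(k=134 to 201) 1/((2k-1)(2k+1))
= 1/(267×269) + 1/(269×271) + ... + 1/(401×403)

Partial fractions: 1/((2k-1)(2k+1)) = (1/2)[1/(2k-1) - 1/(2k+1)]
The series telescopes:
= (1/2)[1/267 - 1/403]
= 68/107601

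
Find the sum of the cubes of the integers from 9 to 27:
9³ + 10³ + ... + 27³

Use ∑_{k=1}^{n} k³ = [n(n+1)/2]², then subtract the first 8 terms.
∑_{k=1}^{27} k³ = [27×28/2]² = 378² = 142884
∑_{k=1}^{8} k³ = [8×9/2]² = 36² = 1296
∑_{k=9}^{27} k³ = 142884 - 1296 = 141588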